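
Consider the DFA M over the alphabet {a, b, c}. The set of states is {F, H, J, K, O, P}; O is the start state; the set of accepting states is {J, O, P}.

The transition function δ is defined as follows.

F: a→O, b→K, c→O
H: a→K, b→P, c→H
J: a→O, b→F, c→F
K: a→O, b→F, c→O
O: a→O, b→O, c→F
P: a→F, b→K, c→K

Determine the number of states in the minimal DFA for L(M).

States {H,J,P} cannot be reached from the start state, so discard them.
Start with accepting vs non-accepting: {O} | {F,K}.
The partition is now stable with 2 blocks: {O} | {F,K}.

2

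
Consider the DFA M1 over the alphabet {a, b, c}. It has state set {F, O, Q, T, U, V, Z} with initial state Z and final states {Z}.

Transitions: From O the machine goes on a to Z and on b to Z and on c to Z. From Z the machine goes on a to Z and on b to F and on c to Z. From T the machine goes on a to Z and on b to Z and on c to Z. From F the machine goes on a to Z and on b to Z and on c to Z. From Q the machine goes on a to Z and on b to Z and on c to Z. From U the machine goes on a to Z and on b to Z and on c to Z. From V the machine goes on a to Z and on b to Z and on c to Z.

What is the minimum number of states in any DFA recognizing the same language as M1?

2

States {O,Q,T,U,V} cannot be reached from the start state, so discard them.
Initial partition by acceptance: {Z} | {F}.
Stable partition: {Z} | {F} — 2 equivalence classes.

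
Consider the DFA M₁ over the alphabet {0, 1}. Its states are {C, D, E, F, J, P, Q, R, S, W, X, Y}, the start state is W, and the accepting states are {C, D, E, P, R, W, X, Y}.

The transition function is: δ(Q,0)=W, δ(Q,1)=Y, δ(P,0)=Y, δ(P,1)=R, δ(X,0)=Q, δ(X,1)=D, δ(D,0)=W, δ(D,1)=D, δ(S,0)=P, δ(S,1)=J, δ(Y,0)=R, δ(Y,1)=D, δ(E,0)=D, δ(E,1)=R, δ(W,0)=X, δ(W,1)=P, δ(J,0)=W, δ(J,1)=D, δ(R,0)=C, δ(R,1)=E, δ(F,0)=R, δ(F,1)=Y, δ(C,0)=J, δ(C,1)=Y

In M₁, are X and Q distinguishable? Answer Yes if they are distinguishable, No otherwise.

States {F,S} cannot be reached from the start state, so discard them.
Start with accepting vs non-accepting: {C,D,E,P,R,W,X,Y} | {J,Q}.
Split {C,D,E,P,R,W,X,Y} by δ(·,0) → {D,E,P,R,W,Y} and {C,X}.
On input 0, block {D,E,P,R,W,Y} splits into {D,E,P,Y} and {R,W}.
Refine {D,E,P,Y} on symbol 0: members go to different blocks, giving {D,Y} and {E,P}.
No further refinement is possible. Final partition (5 blocks): {D,Y} | {J,Q} | {C,X} | {R,W} | {E,P}.
X and Q end up in different blocks, so they are distinguishable. For instance, the string 'ε' is accepted from only X.

Yes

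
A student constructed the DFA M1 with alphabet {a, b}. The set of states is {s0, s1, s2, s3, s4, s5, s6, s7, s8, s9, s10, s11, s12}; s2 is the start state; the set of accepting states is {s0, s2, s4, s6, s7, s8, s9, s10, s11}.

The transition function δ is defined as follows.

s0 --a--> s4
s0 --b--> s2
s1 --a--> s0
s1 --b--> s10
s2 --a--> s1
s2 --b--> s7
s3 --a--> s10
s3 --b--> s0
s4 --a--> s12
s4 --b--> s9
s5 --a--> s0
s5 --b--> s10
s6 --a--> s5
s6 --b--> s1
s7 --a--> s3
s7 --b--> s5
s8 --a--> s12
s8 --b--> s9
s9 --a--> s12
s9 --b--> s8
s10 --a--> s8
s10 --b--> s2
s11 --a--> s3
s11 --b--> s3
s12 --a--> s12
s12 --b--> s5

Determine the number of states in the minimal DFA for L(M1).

6

States {s6,s11} cannot be reached from the start state, so discard them.
P0 = {s0,s2,s4,s7,s8,s9,s10} | {s1,s3,s5,s12}.
Refine {s0,s2,s4,s7,s8,s9,s10} on symbol a: members go to different blocks, giving {s2,s4,s7,s8,s9} and {s0,s10}.
Refine {s2,s4,s7,s8,s9} on symbol b: members go to different blocks, giving {s2,s4,s8,s9} and {s7}.
Split {s2,s4,s8,s9} by δ(·,b) → {s4,s8,s9} and {s2}.
Split {s1,s3,s5,s12} by δ(·,a) → {s1,s3,s5} and {s12}.
The partition is now stable with 6 blocks: {s4,s8,s9} | {s1,s3,s5} | {s0,s10} | {s7} | {s2} | {s12}.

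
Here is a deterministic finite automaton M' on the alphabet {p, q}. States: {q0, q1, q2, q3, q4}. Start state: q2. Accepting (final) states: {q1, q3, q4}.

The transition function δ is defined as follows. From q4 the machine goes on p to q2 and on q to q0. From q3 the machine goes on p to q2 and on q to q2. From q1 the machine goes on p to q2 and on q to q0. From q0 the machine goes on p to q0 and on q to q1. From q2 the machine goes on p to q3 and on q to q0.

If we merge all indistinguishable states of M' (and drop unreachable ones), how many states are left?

Reachable states from the start: {q0,q1,q2,q3}. Unreachable: {q4} — drop them.
P0 = {q1,q3} | {q0,q2}.
On input p, block {q0,q2} splits into {q0} and {q2}.
On input q, block {q1,q3} splits into {q1} and {q3}.
Stable partition: {q1} | {q0} | {q2} | {q3} — 4 equivalence classes.

4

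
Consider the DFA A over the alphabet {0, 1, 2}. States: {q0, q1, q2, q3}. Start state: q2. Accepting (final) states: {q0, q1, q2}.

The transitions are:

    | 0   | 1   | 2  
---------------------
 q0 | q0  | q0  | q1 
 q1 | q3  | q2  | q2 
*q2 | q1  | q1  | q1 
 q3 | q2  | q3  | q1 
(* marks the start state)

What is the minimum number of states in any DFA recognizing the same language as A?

3

States {q0} cannot be reached from the start state, so discard them.
P0 = {q1,q2} | {q3}.
On input 0, block {q1,q2} splits into {q1} and {q2}.
No further refinement is possible. Final partition (3 blocks): {q1} | {q3} | {q2}.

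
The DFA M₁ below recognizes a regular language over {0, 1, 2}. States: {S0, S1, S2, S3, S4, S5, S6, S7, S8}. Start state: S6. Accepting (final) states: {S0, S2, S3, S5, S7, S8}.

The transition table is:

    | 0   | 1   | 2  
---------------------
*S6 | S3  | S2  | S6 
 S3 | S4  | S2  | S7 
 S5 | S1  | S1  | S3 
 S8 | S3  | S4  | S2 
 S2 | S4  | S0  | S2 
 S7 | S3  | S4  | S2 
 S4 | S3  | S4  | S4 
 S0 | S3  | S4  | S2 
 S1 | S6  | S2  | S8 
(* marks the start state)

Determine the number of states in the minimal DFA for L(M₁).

First remove the unreachable states {S1,S5,S8}; 6 states remain.
Initial partition by acceptance: {S0,S2,S3,S7} | {S4,S6}.
On input 0, block {S0,S2,S3,S7} splits into {S0,S7} and {S2,S3}.
Refine {S4,S6} on symbol 1: members go to different blocks, giving {S4} and {S6}.
Refine {S2,S3} on symbol 1: members go to different blocks, giving {S2} and {S3}.
Stable partition: {S0,S7} | {S4} | {S2} | {S6} | {S3} — 5 equivalence classes.

5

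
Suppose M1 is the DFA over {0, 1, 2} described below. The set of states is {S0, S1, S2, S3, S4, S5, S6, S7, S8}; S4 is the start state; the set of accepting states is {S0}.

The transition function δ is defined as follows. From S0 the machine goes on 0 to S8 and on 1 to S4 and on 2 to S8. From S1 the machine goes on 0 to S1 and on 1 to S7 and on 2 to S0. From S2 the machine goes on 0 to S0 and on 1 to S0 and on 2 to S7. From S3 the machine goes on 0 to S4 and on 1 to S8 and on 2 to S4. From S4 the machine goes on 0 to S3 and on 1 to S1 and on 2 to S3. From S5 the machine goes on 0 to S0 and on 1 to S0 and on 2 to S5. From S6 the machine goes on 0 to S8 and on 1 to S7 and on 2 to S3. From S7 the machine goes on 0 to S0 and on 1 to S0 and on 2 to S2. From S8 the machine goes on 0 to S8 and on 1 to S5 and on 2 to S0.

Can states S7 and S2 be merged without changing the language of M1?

Yes

Reachable states from the start: {S0,S1,S2,S3,S4,S5,S7,S8}. Unreachable: {S6} — drop them.
P0 = {S0} | {S1,S2,S3,S4,S5,S7,S8}.
Split {S1,S2,S3,S4,S5,S7,S8} by δ(·,0) → {S1,S3,S4,S8} and {S2,S5,S7}.
On input 1, block {S1,S3,S4,S8} splits into {S1,S8} and {S3,S4}.
Stable partition: {S0} | {S1,S8} | {S2,S5,S7} | {S3,S4} — 4 equivalence classes.
S7 and S2 lie in the same block of the stable partition, so they are equivalent — no string distinguishes them.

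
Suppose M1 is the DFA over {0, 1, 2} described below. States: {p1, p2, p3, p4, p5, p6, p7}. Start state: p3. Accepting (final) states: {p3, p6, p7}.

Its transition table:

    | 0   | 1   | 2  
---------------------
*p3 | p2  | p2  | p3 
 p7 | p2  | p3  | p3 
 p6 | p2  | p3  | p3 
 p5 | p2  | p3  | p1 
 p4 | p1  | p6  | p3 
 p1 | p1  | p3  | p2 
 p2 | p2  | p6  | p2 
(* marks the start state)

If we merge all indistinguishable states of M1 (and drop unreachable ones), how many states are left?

Reachable states from the start: {p2,p3,p6}. Unreachable: {p1,p4,p5,p7} — drop them.
Initial partition by acceptance: {p3,p6} | {p2}.
On input 1, block {p3,p6} splits into {p3} and {p6}.
Stable partition: {p3} | {p2} | {p6} — 3 equivalence classes.

3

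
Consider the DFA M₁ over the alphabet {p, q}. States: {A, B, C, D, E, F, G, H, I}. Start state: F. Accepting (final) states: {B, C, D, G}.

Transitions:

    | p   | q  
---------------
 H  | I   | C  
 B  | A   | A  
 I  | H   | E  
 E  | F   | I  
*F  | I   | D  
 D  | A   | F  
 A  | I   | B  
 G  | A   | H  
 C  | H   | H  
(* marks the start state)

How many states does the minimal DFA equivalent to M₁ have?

3

States {G} cannot be reached from the start state, so discard them.
Initial partition by acceptance: {B,C,D} | {A,E,F,H,I}.
Split {A,E,F,H,I} by δ(·,q) → {A,F,H} and {E,I}.
No further refinement is possible. Final partition (3 blocks): {B,C,D} | {A,F,H} | {E,I}.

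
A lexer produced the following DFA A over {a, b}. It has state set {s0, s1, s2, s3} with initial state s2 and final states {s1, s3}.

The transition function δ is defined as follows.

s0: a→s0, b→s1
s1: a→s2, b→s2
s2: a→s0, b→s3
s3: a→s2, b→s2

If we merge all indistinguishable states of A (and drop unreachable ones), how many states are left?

All states are reachable from the start state.
Initial partition by acceptance: {s1,s3} | {s0,s2}.
No further refinement is possible. Final partition (2 blocks): {s1,s3} | {s0,s2}.

2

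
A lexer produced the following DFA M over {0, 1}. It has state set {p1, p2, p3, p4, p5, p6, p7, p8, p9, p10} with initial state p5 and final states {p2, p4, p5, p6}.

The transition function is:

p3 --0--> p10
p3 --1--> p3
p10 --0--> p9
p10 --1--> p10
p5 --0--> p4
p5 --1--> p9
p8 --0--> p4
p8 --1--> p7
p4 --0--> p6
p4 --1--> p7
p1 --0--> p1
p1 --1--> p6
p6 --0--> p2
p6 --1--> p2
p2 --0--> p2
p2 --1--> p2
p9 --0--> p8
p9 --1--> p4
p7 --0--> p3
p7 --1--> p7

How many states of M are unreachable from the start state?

BFS from p5 reaches {p2, p3, p4, p5, p6, p7, p8, p9, p10}; the 1 state(s) p1 are never visited.

1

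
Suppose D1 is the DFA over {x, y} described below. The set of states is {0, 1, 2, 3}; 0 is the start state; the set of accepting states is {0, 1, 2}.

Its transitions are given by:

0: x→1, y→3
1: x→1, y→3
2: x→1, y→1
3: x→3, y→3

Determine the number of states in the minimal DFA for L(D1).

Reachable states from the start: {0,1,3}. Unreachable: {2} — drop them.
Initial partition by acceptance: {0,1} | {3}.
No further refinement is possible. Final partition (2 blocks): {0,1} | {3}.

2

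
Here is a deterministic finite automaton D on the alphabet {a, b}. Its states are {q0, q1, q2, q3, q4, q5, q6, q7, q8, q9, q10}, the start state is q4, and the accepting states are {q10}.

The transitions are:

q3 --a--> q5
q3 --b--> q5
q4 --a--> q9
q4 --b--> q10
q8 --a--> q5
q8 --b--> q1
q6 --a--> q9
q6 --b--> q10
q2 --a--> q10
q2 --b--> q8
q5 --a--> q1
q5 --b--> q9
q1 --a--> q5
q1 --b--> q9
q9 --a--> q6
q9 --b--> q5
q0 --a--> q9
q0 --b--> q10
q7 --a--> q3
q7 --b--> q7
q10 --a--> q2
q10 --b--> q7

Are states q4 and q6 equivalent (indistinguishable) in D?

First remove the unreachable states {q0}; 10 states remain.
P0 = {q10} | {q1,q2,q3,q4,q5,q6,q7,q8,q9}.
On input a, block {q1,q2,q3,q4,q5,q6,q7,q8,q9} splits into {q1,q3,q4,q5,q6,q7,q8,q9} and {q2}.
On input b, block {q1,q3,q4,q5,q6,q7,q8,q9} splits into {q1,q3,q5,q7,q8,q9} and {q4,q6}.
Refine {q1,q3,q5,q7,q8,q9} on symbol a: members go to different blocks, giving {q1,q3,q5,q7,q8} and {q9}.
Split {q1,q3,q5,q7,q8} by δ(·,b) → {q3,q7,q8} and {q1,q5}.
On input a, block {q3,q7,q8} splits into {q3,q8} and {q7}.
No further refinement is possible. Final partition (7 blocks): {q10} | {q3,q8} | {q2} | {q4,q6} | {q9} | {q1,q5} | {q7}.
q4 and q6 lie in the same block of the stable partition, so they are equivalent — no string distinguishes them.

Yes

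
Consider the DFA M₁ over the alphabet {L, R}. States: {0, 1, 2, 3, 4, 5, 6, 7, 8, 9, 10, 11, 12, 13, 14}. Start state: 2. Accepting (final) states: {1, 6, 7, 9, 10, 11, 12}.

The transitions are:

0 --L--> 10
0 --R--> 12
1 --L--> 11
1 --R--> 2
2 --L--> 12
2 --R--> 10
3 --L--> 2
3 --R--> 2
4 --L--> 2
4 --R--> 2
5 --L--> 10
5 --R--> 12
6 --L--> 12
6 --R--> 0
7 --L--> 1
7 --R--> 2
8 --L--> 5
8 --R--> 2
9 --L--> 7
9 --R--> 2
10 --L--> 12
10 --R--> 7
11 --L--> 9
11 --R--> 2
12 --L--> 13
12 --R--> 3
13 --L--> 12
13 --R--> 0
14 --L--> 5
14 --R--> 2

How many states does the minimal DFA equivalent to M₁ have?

7

States {4,5,6,8,14} cannot be reached from the start state, so discard them.
P0 = {1,7,9,10,11,12} | {0,2,3,13}.
Split {1,7,9,10,11,12} by δ(·,L) → {1,7,9,10,11} and {12}.
Refine {1,7,9,10,11} on symbol L: members go to different blocks, giving {1,7,9,11} and {10}.
On input L, block {0,2,3,13} splits into {2,13} and {0} and {3}.
Refine {2,13} on symbol R: members go to different blocks, giving {2} and {13}.
The partition is now stable with 7 blocks: {1,7,9,11} | {2} | {12} | {10} | {0} | {3} | {13}.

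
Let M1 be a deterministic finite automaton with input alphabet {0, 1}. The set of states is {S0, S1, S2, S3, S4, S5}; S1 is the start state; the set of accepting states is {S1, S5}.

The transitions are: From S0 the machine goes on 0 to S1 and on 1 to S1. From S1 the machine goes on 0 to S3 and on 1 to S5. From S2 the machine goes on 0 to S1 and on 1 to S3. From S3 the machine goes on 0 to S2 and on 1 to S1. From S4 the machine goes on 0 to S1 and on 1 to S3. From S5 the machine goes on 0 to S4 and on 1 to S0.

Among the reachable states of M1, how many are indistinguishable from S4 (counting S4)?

2

P0 = {S1,S5} | {S0,S2,S3,S4}.
On input 1, block {S1,S5} splits into {S1} and {S5}.
Refine {S0,S2,S3,S4} on symbol 0: members go to different blocks, giving {S0,S2,S4} and {S3}.
Split {S0,S2,S4} by δ(·,1) → {S2,S4} and {S0}.
Stable partition: {S1} | {S2,S4} | {S5} | {S3} | {S0} — 5 equivalence classes.
State S4 belongs to the block {S2,S4}, which has 2 states.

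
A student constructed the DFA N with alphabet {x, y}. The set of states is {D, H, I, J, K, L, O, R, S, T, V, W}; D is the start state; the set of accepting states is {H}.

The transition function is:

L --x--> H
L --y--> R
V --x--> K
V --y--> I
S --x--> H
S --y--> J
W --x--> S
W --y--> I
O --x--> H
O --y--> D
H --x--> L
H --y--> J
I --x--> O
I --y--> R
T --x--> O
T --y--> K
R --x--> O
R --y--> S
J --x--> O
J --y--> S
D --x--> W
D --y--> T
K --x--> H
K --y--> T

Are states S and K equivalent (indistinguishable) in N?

First remove the unreachable states {V}; 11 states remain.
P0 = {H} | {D,I,J,K,L,O,R,S,T,W}.
Split {D,I,J,K,L,O,R,S,T,W} by δ(·,x) → {D,I,J,R,T,W} and {K,L,O,S}.
Split {D,I,J,R,T,W} by δ(·,x) → {I,J,R,T,W} and {D}.
Refine {I,J,R,T,W} on symbol y: members go to different blocks, giving {J,R,T} and {I,W}.
Split {K,L,O,S} by δ(·,y) → {K,L,S} and {O}.
Refine {I,W} on symbol x: members go to different blocks, giving {I} and {W}.
No further refinement is possible. Final partition (7 blocks): {H} | {J,R,T} | {K,L,S} | {D} | {I} | {O} | {W}.
S and K lie in the same block of the stable partition, so they are equivalent — no string distinguishes them.

Yes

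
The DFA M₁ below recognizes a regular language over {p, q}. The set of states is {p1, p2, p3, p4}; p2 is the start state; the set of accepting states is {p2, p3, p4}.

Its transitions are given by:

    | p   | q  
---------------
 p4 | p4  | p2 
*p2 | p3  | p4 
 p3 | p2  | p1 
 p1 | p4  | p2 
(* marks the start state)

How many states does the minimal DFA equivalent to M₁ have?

All states are reachable from the start state.
Initial partition by acceptance: {p2,p3,p4} | {p1}.
Split {p2,p3,p4} by δ(·,q) → {p2,p4} and {p3}.
On input p, block {p2,p4} splits into {p2} and {p4}.
The partition is now stable with 4 blocks: {p2} | {p1} | {p3} | {p4}.

4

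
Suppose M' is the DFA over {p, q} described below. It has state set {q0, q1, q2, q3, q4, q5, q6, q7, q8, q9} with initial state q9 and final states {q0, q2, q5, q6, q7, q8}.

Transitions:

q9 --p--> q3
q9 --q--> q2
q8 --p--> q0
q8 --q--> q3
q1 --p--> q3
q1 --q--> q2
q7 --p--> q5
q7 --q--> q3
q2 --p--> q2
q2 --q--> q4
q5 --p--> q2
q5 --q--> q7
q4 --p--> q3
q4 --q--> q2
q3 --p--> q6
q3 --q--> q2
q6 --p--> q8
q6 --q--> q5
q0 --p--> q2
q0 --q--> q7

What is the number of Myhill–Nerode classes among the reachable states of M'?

6

Reachable states from the start: {q0,q2,q3,q4,q5,q6,q7,q8,q9}. Unreachable: {q1} — drop them.
Start with accepting vs non-accepting: {q0,q2,q5,q6,q7,q8} | {q3,q4,q9}.
On input q, block {q0,q2,q5,q6,q7,q8} splits into {q0,q5,q6} and {q2,q7,q8}.
On input q, block {q0,q5,q6} splits into {q0,q5} and {q6}.
On input p, block {q3,q4,q9} splits into {q4,q9} and {q3}.
Refine {q2,q7,q8} on symbol p: members go to different blocks, giving {q7,q8} and {q2}.
No further refinement is possible. Final partition (6 blocks): {q0,q5} | {q4,q9} | {q7,q8} | {q6} | {q3} | {q2}.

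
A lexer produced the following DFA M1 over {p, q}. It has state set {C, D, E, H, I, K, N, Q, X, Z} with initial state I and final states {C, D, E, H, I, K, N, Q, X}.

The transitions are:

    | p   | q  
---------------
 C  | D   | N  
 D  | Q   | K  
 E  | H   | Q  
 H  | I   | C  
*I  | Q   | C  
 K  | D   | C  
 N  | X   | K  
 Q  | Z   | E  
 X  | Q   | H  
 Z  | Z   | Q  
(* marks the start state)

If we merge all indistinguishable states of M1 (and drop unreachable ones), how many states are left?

P0 = {C,D,E,H,I,K,N,Q,X} | {Z}.
On input p, block {C,D,E,H,I,K,N,Q,X} splits into {C,D,E,H,I,K,N,X} and {Q}.
Refine {C,D,E,H,I,K,N,X} on symbol p: members go to different blocks, giving {C,E,H,K,N} and {D,I,X}.
Refine {C,E,H,K,N} on symbol p: members go to different blocks, giving {C,H,K,N} and {E}.
Stable partition: {C,H,K,N} | {Z} | {Q} | {D,I,X} | {E} — 5 equivalence classes.

5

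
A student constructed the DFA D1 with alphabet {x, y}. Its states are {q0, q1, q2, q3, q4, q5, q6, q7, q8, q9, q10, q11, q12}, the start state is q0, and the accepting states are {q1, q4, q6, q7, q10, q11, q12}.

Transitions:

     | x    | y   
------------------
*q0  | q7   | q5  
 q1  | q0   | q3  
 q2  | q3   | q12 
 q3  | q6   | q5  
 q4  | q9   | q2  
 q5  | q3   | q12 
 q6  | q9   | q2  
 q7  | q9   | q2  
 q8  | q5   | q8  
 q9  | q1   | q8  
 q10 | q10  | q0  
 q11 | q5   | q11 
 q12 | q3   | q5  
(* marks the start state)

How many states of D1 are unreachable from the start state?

BFS from q0 reaches {q0, q1, q2, q3, q5, q6, q7, q8, q9, q12}; the 3 state(s) q4, q10, q11 are never visited.

3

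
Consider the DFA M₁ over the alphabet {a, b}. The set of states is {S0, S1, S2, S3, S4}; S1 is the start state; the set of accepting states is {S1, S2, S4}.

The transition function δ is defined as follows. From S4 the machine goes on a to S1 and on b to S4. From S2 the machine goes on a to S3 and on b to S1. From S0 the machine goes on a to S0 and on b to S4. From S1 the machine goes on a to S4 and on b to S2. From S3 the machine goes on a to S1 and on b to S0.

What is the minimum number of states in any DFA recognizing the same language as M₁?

Every state is reachable, so we keep all 5.
P0 = {S1,S2,S4} | {S0,S3}.
Split {S1,S2,S4} by δ(·,a) → {S1,S4} and {S2}.
On input b, block {S1,S4} splits into {S1} and {S4}.
On input a, block {S0,S3} splits into {S0} and {S3}.
No further refinement is possible. Final partition (5 blocks): {S1} | {S0} | {S2} | {S4} | {S3}.

5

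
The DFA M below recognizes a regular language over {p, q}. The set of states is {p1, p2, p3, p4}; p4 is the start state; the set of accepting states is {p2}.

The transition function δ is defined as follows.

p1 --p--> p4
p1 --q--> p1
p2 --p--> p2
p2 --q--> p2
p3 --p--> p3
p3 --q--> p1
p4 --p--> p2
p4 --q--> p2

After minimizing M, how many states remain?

States {p1,p3} cannot be reached from the start state, so discard them.
Initial partition by acceptance: {p2} | {p4}.
Stable partition: {p2} | {p4} — 2 equivalence classes.

2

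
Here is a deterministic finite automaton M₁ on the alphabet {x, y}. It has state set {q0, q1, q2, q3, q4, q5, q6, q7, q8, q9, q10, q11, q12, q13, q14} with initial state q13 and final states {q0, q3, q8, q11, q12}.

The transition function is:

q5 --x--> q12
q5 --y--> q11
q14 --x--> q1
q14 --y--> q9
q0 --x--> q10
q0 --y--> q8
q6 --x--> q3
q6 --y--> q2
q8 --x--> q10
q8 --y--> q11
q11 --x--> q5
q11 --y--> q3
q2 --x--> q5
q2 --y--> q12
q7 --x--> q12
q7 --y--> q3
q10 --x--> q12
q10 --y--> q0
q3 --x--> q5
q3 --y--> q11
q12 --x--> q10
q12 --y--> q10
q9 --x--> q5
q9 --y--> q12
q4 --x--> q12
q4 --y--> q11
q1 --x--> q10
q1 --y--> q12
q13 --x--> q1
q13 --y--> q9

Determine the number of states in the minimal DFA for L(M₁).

Reachable states from the start: {q0,q1,q3,q5,q8,q9,q10,q11,q12,q13}. Unreachable: {q2,q4,q6,q7,q14} — drop them.
P0 = {q0,q3,q8,q11,q12} | {q1,q5,q9,q10,q13}.
On input y, block {q0,q3,q8,q11,q12} splits into {q0,q3,q8,q11} and {q12}.
Split {q1,q5,q9,q10,q13} by δ(·,x) → {q1,q9,q13} and {q5,q10}.
Refine {q1,q9,q13} on symbol x: members go to different blocks, giving {q1,q9} and {q13}.
Stable partition: {q0,q3,q8,q11} | {q1,q9} | {q12} | {q5,q10} | {q13} — 5 equivalence classes.

5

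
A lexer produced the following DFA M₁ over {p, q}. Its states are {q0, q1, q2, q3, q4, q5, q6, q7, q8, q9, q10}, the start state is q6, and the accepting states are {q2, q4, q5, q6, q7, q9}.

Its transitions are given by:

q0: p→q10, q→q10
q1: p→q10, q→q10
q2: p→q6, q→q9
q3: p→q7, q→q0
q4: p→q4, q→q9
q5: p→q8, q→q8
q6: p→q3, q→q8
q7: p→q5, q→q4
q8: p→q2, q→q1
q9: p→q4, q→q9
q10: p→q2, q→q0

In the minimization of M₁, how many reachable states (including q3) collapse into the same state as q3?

3

Every state is reachable, so we keep all 11.
Start with accepting vs non-accepting: {q2,q4,q5,q6,q7,q9} | {q0,q1,q3,q8,q10}.
On input p, block {q2,q4,q5,q6,q7,q9} splits into {q2,q4,q7,q9} and {q5,q6}.
Refine {q2,q4,q7,q9} on symbol p: members go to different blocks, giving {q2,q7} and {q4,q9}.
Split {q0,q1,q3,q8,q10} by δ(·,p) → {q3,q8,q10} and {q0,q1}.
No further refinement is possible. Final partition (5 blocks): {q2,q7} | {q3,q8,q10} | {q5,q6} | {q4,q9} | {q0,q1}.
The equivalence class containing q3 is {q3,q8,q10}, of size 3.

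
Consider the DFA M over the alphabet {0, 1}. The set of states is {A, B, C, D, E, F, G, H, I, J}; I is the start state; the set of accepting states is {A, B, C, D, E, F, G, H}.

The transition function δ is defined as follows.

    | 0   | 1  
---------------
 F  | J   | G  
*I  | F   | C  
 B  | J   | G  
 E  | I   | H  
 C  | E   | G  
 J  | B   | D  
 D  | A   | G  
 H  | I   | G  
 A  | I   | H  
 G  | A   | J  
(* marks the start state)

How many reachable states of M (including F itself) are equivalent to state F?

3

Start with accepting vs non-accepting: {A,B,C,D,E,F,G,H} | {I,J}.
On input 0, block {A,B,C,D,E,F,G,H} splits into {A,B,E,F,H} and {C,D,G}.
Split {A,B,E,F,H} by δ(·,1) → {B,F,H} and {A,E}.
Refine {C,D,G} on symbol 1: members go to different blocks, giving {C,D} and {G}.
No further refinement is possible. Final partition (5 blocks): {B,F,H} | {I,J} | {C,D} | {A,E} | {G}.
State F belongs to the block {B,F,H}, which has 3 states.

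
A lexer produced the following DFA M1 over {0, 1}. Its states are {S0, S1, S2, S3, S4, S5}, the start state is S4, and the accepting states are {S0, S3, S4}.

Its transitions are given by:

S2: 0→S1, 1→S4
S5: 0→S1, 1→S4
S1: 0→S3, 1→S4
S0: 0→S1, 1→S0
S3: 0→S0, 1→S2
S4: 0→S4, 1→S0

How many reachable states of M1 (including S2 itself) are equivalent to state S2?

1

Reachable states from the start: {S0,S1,S2,S3,S4}. Unreachable: {S5} — drop them.
Initial partition by acceptance: {S0,S3,S4} | {S1,S2}.
On input 0, block {S0,S3,S4} splits into {S3,S4} and {S0}.
Split {S3,S4} by δ(·,0) → {S3} and {S4}.
Split {S1,S2} by δ(·,0) → {S1} and {S2}.
No further refinement is possible. Final partition (5 blocks): {S3} | {S1} | {S0} | {S4} | {S2}.
State S2 belongs to the block {S2}, which has 1 states.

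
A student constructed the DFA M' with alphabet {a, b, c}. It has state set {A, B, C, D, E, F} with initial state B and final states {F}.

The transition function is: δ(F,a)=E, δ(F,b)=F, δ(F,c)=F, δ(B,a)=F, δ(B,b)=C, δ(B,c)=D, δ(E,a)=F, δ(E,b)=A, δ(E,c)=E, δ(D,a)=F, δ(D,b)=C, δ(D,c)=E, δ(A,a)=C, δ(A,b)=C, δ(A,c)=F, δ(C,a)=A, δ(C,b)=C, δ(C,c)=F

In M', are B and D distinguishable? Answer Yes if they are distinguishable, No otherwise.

No

All states are reachable from the start state.
Start with accepting vs non-accepting: {F} | {A,B,C,D,E}.
On input a, block {A,B,C,D,E} splits into {B,D,E} and {A,C}.
No further refinement is possible. Final partition (3 blocks): {F} | {B,D,E} | {A,C}.
B and D lie in the same block of the stable partition, so they are equivalent — no string distinguishes them.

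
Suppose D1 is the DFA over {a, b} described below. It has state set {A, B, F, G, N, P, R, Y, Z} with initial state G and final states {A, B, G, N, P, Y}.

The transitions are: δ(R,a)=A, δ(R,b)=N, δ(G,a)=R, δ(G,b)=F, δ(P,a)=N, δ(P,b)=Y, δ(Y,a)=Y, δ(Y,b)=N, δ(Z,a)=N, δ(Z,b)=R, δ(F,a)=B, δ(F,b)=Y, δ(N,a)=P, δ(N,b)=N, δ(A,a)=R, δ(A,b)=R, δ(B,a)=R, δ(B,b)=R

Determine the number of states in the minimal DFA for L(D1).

3

Reachable states from the start: {A,B,F,G,N,P,R,Y}. Unreachable: {Z} — drop them.
P0 = {A,B,G,N,P,Y} | {F,R}.
Split {A,B,G,N,P,Y} by δ(·,a) → {N,P,Y} and {A,B,G}.
No further refinement is possible. Final partition (3 blocks): {N,P,Y} | {F,R} | {A,B,G}.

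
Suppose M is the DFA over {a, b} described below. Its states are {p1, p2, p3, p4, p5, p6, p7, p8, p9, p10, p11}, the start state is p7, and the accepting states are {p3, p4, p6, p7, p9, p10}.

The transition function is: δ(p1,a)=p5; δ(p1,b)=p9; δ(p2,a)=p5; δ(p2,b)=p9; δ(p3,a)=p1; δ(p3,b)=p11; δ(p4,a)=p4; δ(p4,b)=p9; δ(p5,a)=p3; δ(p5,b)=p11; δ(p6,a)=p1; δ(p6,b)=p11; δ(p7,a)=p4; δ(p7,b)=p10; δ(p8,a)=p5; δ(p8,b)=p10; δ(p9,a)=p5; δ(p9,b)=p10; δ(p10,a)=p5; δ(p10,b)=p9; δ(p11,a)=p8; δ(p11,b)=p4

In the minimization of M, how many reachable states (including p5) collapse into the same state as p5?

First remove the unreachable states {p2,p6}; 9 states remain.
P0 = {p3,p4,p7,p9,p10} | {p1,p5,p8,p11}.
Refine {p3,p4,p7,p9,p10} on symbol a: members go to different blocks, giving {p3,p9,p10} and {p4,p7}.
Refine {p3,p9,p10} on symbol b: members go to different blocks, giving {p9,p10} and {p3}.
Split {p1,p5,p8,p11} by δ(·,a) → {p1,p8,p11} and {p5}.
Split {p1,p8,p11} by δ(·,a) → {p1,p8} and {p11}.
Stable partition: {p9,p10} | {p1,p8} | {p4,p7} | {p3} | {p5} | {p11} — 6 equivalence classes.
State p5 belongs to the block {p5}, which has 1 states.

1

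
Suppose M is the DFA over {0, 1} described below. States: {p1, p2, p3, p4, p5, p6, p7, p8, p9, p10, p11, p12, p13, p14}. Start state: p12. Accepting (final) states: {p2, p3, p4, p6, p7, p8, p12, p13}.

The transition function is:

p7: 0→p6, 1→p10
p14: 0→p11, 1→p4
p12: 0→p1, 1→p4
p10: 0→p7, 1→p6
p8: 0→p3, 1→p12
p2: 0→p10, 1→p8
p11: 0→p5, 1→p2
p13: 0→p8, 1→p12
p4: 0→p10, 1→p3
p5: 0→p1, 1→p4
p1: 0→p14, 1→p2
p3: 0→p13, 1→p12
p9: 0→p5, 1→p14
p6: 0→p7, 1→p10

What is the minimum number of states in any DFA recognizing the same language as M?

6

States {p9} cannot be reached from the start state, so discard them.
P0 = {p2,p3,p4,p6,p7,p8,p12,p13} | {p1,p5,p10,p11,p14}.
Split {p2,p3,p4,p6,p7,p8,p12,p13} by δ(·,0) → {p3,p6,p7,p8,p13} and {p2,p4,p12}.
Split {p3,p6,p7,p8,p13} by δ(·,1) → {p3,p8,p13} and {p6,p7}.
Refine {p1,p5,p10,p11,p14} on symbol 0: members go to different blocks, giving {p1,p5,p11,p14} and {p10}.
On input 0, block {p2,p4,p12} splits into {p2,p4} and {p12}.
No further refinement is possible. Final partition (6 blocks): {p3,p8,p13} | {p1,p5,p11,p14} | {p2,p4} | {p6,p7} | {p10} | {p12}.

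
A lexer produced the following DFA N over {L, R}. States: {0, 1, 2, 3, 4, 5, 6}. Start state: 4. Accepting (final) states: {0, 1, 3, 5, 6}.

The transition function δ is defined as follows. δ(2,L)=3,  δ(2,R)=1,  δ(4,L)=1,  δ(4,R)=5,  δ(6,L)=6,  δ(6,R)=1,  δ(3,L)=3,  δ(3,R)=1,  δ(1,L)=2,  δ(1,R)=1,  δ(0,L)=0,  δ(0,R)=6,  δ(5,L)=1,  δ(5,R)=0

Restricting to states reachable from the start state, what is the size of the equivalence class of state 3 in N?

2

P0 = {0,1,3,5,6} | {2,4}.
Refine {0,1,3,5,6} on symbol L: members go to different blocks, giving {0,3,5,6} and {1}.
On input L, block {0,3,5,6} splits into {0,3,6} and {5}.
Refine {0,3,6} on symbol R: members go to different blocks, giving {3,6} and {0}.
Split {2,4} by δ(·,L) → {2} and {4}.
The partition is now stable with 6 blocks: {3,6} | {2} | {1} | {5} | {0} | {4}.
The equivalence class containing 3 is {3,6}, of size 2.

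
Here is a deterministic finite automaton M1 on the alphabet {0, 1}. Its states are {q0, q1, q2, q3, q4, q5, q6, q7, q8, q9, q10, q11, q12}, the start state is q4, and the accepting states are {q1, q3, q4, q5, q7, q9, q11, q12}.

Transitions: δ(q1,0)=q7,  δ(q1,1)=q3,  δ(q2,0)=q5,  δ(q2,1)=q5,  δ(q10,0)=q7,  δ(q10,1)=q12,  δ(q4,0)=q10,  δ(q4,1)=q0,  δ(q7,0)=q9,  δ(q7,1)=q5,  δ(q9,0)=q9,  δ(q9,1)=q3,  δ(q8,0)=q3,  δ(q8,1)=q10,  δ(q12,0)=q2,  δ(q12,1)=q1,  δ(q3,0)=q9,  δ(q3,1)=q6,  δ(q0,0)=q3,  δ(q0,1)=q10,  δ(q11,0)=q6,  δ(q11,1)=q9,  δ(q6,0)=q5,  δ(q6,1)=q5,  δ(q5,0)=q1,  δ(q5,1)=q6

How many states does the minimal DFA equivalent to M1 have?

Reachable states from the start: {q0,q1,q2,q3,q4,q5,q6,q7,q9,q10,q12}. Unreachable: {q8,q11} — drop them.
Start with accepting vs non-accepting: {q1,q3,q4,q5,q7,q9,q12} | {q0,q2,q6,q10}.
On input 0, block {q1,q3,q4,q5,q7,q9,q12} splits into {q1,q3,q5,q7,q9} and {q4,q12}.
Refine {q1,q3,q5,q7,q9} on symbol 1: members go to different blocks, giving {q1,q7,q9} and {q3,q5}.
Split {q0,q2,q6,q10} by δ(·,0) → {q0,q2,q6} and {q10}.
Refine {q0,q2,q6} on symbol 1: members go to different blocks, giving {q2,q6} and {q0}.
On input 0, block {q4,q12} splits into {q4} and {q12}.
Stable partition: {q1,q7,q9} | {q2,q6} | {q4} | {q3,q5} | {q10} | {q0} | {q12} — 7 equivalence classes.

7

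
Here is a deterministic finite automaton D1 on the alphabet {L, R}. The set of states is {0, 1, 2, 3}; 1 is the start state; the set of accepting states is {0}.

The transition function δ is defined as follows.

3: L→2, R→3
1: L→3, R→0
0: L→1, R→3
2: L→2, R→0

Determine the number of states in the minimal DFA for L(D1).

4

All states are reachable from the start state.
P0 = {0} | {1,2,3}.
Split {1,2,3} by δ(·,R) → {1,2} and {3}.
On input L, block {1,2} splits into {1} and {2}.
No further refinement is possible. Final partition (4 blocks): {0} | {1} | {3} | {2}.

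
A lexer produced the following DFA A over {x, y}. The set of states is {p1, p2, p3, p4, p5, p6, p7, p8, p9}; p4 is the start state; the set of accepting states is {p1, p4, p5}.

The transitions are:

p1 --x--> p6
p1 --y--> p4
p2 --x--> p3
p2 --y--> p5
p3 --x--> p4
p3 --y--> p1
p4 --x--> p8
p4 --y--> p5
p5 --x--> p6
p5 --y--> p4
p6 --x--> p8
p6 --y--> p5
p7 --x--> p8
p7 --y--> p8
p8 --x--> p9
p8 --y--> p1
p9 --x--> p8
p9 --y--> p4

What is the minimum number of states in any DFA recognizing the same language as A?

First remove the unreachable states {p2,p3,p7}; 6 states remain.
Start with accepting vs non-accepting: {p1,p4,p5} | {p6,p8,p9}.
Stable partition: {p1,p4,p5} | {p6,p8,p9} — 2 equivalence classes.

2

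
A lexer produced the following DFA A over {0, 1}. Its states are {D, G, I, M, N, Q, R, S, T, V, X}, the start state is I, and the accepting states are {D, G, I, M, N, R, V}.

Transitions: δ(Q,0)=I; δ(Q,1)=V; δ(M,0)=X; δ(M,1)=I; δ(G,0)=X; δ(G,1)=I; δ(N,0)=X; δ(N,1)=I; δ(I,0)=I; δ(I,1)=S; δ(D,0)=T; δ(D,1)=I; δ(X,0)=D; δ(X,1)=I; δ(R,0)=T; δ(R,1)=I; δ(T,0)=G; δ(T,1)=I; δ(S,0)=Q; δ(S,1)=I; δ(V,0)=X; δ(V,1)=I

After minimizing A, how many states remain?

Reachable states from the start: {D,G,I,Q,S,T,V,X}. Unreachable: {M,N,R} — drop them.
Initial partition by acceptance: {D,G,I,V} | {Q,S,T,X}.
On input 0, block {D,G,I,V} splits into {D,G,V} and {I}.
On input 0, block {Q,S,T,X} splits into {T,X} and {S} and {Q}.
No further refinement is possible. Final partition (5 blocks): {D,G,V} | {T,X} | {I} | {S} | {Q}.

5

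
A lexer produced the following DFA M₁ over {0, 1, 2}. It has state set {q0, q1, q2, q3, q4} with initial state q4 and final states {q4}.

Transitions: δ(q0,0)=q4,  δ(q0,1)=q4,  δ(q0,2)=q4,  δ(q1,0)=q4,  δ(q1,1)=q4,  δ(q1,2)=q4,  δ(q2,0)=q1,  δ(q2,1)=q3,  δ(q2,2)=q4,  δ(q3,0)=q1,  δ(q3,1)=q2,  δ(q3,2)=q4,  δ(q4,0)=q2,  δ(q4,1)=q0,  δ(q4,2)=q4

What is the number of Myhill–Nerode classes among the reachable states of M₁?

All states are reachable from the start state.
P0 = {q4} | {q0,q1,q2,q3}.
Split {q0,q1,q2,q3} by δ(·,0) → {q0,q1} and {q2,q3}.
Stable partition: {q4} | {q0,q1} | {q2,q3} — 3 equivalence classes.

3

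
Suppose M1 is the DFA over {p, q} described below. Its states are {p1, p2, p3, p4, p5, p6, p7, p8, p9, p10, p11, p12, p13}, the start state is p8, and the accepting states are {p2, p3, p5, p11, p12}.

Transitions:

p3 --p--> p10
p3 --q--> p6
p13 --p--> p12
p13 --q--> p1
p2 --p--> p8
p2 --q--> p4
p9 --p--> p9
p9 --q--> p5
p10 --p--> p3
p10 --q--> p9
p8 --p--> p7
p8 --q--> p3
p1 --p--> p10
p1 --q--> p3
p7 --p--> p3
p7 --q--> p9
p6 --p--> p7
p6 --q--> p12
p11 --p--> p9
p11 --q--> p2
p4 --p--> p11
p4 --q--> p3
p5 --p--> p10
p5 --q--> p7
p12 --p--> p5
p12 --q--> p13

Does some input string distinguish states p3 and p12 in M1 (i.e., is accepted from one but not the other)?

States {p2,p4,p11} cannot be reached from the start state, so discard them.
Initial partition by acceptance: {p3,p5,p12} | {p1,p6,p7,p8,p9,p10,p13}.
Refine {p3,p5,p12} on symbol p: members go to different blocks, giving {p3,p5} and {p12}.
Split {p1,p6,p7,p8,p9,p10,p13} by δ(·,p) → {p1,p6,p8,p9} and {p7,p10} and {p13}.
Refine {p3,p5} on symbol q: members go to different blocks, giving {p3} and {p5}.
On input p, block {p1,p6,p8,p9} splits into {p1,p6,p8} and {p9}.
Split {p1,p6,p8} by δ(·,q) → {p1,p8} and {p6}.
Stable partition: {p3} | {p1,p8} | {p12} | {p7,p10} | {p13} | {p5} | {p9} | {p6} — 8 equivalence classes.
p3 and p12 end up in different blocks, so they are distinguishable. For instance, the string 'p' is accepted from only p12.

Yes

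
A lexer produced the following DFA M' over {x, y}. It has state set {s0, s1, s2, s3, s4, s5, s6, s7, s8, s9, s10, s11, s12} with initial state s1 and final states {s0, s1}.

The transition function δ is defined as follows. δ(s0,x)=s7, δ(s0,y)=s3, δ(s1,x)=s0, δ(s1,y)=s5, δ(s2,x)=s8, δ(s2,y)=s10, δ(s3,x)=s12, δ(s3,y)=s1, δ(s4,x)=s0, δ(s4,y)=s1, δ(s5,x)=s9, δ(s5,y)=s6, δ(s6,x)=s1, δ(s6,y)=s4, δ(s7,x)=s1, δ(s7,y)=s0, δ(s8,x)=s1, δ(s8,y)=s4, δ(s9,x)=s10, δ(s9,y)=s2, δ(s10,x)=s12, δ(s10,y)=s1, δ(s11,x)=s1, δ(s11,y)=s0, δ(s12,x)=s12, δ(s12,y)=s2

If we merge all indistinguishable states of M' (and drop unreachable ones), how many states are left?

States {s11} cannot be reached from the start state, so discard them.
Start with accepting vs non-accepting: {s0,s1} | {s2,s3,s4,s5,s6,s7,s8,s9,s10,s12}.
Split {s0,s1} by δ(·,x) → {s0} and {s1}.
Refine {s2,s3,s4,s5,s6,s7,s8,s9,s10,s12} on symbol x: members go to different blocks, giving {s2,s3,s5,s9,s10,s12} and {s6,s7,s8} and {s4}.
Split {s2,s3,s5,s9,s10,s12} by δ(·,x) → {s3,s5,s9,s10,s12} and {s2}.
Refine {s3,s5,s9,s10,s12} on symbol y: members go to different blocks, giving {s3,s10} and {s9,s12} and {s5}.
Split {s6,s7,s8} by δ(·,y) → {s6,s8} and {s7}.
Split {s9,s12} by δ(·,x) → {s9} and {s12}.
Stable partition: {s0} | {s3,s10} | {s1} | {s6,s8} | {s4} | {s2} | {s9} | {s5} | {s7} | {s12} — 10 equivalence classes.

10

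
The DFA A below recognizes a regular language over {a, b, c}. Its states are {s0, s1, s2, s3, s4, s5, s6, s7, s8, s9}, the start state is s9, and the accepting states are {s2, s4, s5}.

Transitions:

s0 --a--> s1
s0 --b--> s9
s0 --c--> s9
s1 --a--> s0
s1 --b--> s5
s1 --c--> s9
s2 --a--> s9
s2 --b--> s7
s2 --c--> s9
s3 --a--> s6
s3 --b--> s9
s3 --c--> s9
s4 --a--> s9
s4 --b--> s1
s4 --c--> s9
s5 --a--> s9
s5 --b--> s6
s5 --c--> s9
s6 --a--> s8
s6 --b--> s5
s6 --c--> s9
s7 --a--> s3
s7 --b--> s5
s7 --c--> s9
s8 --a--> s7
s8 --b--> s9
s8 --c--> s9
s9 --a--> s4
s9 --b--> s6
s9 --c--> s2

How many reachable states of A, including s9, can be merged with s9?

1

Start with accepting vs non-accepting: {s2,s4,s5} | {s0,s1,s3,s6,s7,s8,s9}.
On input a, block {s0,s1,s3,s6,s7,s8,s9} splits into {s0,s1,s3,s6,s7,s8} and {s9}.
Refine {s0,s1,s3,s6,s7,s8} on symbol b: members go to different blocks, giving {s0,s3,s8} and {s1,s6,s7}.
Stable partition: {s2,s4,s5} | {s0,s3,s8} | {s9} | {s1,s6,s7} — 4 equivalence classes.
State s9 belongs to the block {s9}, which has 1 states.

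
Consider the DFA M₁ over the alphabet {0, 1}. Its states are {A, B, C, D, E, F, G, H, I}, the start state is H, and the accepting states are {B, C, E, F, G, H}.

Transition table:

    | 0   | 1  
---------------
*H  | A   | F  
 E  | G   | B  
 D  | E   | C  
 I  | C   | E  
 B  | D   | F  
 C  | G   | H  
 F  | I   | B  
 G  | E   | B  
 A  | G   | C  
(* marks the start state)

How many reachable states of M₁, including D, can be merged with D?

P0 = {B,C,E,F,G,H} | {A,D,I}.
Split {B,C,E,F,G,H} by δ(·,0) → {B,F,H} and {C,E,G}.
The partition is now stable with 3 blocks: {B,F,H} | {A,D,I} | {C,E,G}.
State D belongs to the block {A,D,I}, which has 3 states.

3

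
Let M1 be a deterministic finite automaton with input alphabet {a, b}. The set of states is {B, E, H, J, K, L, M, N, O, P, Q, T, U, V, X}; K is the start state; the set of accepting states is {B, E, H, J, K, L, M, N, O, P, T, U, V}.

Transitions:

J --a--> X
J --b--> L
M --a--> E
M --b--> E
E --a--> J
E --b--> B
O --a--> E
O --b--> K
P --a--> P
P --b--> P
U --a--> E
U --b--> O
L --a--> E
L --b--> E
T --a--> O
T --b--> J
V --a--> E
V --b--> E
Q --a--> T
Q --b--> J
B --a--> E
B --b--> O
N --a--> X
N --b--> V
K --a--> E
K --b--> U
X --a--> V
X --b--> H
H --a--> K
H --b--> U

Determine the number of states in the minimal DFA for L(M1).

States {M,N,P,Q,T} cannot be reached from the start state, so discard them.
P0 = {B,E,H,J,K,L,O,U,V} | {X}.
Refine {B,E,H,J,K,L,O,U,V} on symbol a: members go to different blocks, giving {B,E,H,K,L,O,U,V} and {J}.
Split {B,E,H,K,L,O,U,V} by δ(·,a) → {B,H,K,L,O,U,V} and {E}.
Split {B,H,K,L,O,U,V} by δ(·,a) → {B,K,L,O,U,V} and {H}.
On input b, block {B,K,L,O,U,V} splits into {B,K,O,U} and {L,V}.
Stable partition: {B,K,O,U} | {X} | {J} | {E} | {H} | {L,V} — 6 equivalence classes.

6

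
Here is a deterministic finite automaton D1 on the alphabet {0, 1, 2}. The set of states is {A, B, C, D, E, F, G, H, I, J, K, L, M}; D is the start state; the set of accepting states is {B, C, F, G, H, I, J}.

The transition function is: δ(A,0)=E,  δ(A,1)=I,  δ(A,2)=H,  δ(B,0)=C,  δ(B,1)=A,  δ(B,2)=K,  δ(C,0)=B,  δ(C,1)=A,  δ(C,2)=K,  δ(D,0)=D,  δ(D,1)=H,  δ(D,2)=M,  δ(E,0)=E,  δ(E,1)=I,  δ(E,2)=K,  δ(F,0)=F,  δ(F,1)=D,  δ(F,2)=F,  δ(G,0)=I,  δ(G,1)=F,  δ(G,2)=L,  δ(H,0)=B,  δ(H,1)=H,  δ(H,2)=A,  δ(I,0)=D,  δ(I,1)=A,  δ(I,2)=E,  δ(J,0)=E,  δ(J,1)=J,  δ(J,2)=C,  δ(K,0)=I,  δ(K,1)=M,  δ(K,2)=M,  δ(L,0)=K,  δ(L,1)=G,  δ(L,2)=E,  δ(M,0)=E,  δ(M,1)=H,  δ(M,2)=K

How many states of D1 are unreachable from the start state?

4

Starting at D and following transitions, the reachable set is {A, B, C, D, E, H, I, K, M}. That leaves F, G, J, L unreachable — 4 in total.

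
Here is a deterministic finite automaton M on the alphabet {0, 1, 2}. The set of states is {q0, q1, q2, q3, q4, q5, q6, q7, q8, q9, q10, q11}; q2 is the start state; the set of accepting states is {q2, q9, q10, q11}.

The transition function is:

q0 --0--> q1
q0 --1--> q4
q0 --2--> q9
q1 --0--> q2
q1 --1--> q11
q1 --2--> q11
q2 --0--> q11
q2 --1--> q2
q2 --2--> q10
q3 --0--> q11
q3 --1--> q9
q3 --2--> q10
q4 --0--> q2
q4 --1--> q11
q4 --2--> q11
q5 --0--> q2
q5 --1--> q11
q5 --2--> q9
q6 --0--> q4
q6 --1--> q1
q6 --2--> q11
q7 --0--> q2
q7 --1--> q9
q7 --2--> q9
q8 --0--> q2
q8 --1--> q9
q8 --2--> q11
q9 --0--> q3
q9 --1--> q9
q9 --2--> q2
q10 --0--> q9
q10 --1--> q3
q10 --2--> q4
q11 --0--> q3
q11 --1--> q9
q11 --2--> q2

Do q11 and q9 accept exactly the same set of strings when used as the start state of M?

Yes

Reachable states from the start: {q2,q3,q4,q9,q10,q11}. Unreachable: {q0,q1,q5,q6,q7,q8} — drop them.
P0 = {q2,q9,q10,q11} | {q3,q4}.
Split {q2,q9,q10,q11} by δ(·,0) → {q2,q10} and {q9,q11}.
On input 1, block {q2,q10} splits into {q2} and {q10}.
Split {q3,q4} by δ(·,0) → {q3} and {q4}.
The partition is now stable with 5 blocks: {q2} | {q3} | {q9,q11} | {q10} | {q4}.
q11 and q9 lie in the same block of the stable partition, so they are equivalent — no string distinguishes them.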